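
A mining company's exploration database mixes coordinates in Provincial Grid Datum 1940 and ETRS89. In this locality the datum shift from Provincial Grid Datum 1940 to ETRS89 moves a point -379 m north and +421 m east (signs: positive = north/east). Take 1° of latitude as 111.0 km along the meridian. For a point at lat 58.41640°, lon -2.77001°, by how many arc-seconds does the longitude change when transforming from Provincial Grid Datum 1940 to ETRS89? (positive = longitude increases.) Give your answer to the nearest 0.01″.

At latitude 58.41640°, cos φ = 0.523742.
1° of longitude at this latitude = 111.0 × cos φ = 58.14 km, so Δλ = 421.0 / 58135.4 = 0.0072417° = 26.070″.

Δλ = 26.07″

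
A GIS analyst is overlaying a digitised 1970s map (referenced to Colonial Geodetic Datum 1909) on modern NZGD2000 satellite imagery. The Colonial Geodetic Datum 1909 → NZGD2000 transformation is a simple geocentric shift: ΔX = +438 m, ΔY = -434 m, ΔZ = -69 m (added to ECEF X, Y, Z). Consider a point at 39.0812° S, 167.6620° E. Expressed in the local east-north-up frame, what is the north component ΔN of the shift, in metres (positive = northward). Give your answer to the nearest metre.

ΔN = -382 m

At φ = -39.0812°, λ = 167.6620°: sin φ = -0.630421, cos φ = 0.776253, sin λ = 0.213678, cos λ = -0.976904.
ΔN = −sin φ cos λ·ΔX − sin φ sin λ·ΔY + cos φ·ΔZ = −(-0.630421)(-0.976904)(438) − (-0.630421)(0.213678)(-434) + (0.776253)(-69) = -381.77 m.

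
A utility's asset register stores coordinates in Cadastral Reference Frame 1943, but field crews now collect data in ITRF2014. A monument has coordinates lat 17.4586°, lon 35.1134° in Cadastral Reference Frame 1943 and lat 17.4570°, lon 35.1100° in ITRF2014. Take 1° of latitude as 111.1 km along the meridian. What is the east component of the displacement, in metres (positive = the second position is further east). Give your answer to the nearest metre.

Δφ = 17.4570° − 17.4586° = -0.0016°; Δλ = 35.1100° − 35.1134° = -0.0034°.
ΔN = Δφ × 111100 = -177.8 m; ΔE = Δλ × 111100 × cos(17.4586°) = -0.0034 × 111100 × 0.953934 = -360.3 m.

ΔE = -360 m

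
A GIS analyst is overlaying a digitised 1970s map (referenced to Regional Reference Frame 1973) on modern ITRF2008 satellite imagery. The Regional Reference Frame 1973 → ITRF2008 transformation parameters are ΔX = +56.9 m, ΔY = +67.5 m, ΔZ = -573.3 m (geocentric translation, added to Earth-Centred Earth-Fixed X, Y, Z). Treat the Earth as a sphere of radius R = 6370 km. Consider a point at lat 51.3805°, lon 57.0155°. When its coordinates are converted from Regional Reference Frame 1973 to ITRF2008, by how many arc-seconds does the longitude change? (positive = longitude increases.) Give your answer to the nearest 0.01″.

Δλ = -0.57″

sin φ = 0.781308, cos φ = 0.624146, sin λ = 0.838818, cos λ = 0.544412.
East component: ΔE = −sin λ·ΔX + cos λ·ΔY = −(0.838818)(56.9) + (0.544412)(67.5) = -10.98 m.
1° of latitude spans πR/180 = 111177 m; at latitude φ, 1° of longitude spans that × cos φ = 69390.9 m, so Δλ = -10.98 / 69390.9 × 3600 = -0.570″.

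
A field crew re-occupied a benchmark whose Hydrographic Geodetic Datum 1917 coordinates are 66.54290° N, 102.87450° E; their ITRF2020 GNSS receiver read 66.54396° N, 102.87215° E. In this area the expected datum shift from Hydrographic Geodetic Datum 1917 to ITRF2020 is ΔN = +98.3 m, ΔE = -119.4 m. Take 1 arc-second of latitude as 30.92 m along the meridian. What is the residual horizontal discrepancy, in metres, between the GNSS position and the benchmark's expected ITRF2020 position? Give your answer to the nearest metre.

Observed coordinate differences: Δφ = +0.00106°, Δλ = -0.00235°.
Converting to metres (1° lat = 111312 m, cos φ = 0.398062): observed ΔN = 118.0 m, observed ΔE = -104.1 m.
Subtracting the expected shift leaves a residual of 118.0 − (98.3) = 19.7 m north and -104.1 − (-119.4) = 15.3 m east.
Residual distance = √(19.7² + 15.3²) = 24.9 m.

25 m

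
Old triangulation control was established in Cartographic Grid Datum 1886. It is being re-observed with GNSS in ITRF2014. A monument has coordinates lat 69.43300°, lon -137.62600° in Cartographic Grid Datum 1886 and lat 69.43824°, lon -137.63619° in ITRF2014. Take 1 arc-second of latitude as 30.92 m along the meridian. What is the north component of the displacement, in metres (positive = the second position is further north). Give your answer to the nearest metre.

Δφ = 69.43824° − 69.43300° = +0.00524°; Δλ = -137.63619° − -137.62600° = -0.01019°.
1° of latitude = 3600 × 30.92 = 111312 m.
ΔN = Δφ × 111312 = 583.3 m; ΔE = Δλ × 111312 × cos(69.43300°) = -0.01019 × 111312 × 0.351302 = -398.5 m.

ΔN = 583 m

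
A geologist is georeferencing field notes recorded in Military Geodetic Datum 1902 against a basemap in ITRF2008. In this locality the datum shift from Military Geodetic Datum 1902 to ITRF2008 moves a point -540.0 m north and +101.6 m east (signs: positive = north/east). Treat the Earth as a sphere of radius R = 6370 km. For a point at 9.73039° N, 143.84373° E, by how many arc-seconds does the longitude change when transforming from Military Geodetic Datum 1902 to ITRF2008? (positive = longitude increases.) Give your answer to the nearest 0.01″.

Δλ = 3.34″

At latitude 9.73039°, cos φ = 0.985614.
One radian of longitude at latitude φ spans R cos φ, so Δλ = ΔE / (R cos φ) = 101.6 / (6370000 × 0.985614) = 1.6183e-05 rad = 3.338″.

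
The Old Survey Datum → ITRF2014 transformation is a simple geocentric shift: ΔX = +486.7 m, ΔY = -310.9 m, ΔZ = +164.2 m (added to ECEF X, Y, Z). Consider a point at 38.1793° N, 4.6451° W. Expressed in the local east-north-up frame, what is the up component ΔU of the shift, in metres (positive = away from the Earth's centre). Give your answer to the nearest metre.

ΔU = 503 m

The local up (radial) axis is (cos φ cos λ, cos φ sin λ, sin φ), giving ΔU = 381.329 + 19.792 + 101.496 = 502.62 m.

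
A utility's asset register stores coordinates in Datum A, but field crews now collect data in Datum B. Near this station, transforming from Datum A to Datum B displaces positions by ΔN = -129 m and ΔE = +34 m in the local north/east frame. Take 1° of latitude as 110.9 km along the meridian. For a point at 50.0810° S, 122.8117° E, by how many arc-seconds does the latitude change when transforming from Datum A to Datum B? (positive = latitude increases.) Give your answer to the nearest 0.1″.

1° of latitude = 110.9 km, so Δφ = -129.0 / 110900 = -0.0011632° = -4.188″.

Δφ = -4.2″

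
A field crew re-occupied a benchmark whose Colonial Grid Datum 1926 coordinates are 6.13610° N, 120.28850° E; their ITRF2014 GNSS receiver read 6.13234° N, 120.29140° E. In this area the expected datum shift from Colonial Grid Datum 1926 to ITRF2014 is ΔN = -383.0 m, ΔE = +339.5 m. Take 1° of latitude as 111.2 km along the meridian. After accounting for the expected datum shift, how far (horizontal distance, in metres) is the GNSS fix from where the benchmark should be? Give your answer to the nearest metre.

Observed coordinate differences: Δφ = -0.00376°, Δλ = +0.00290°.
Converting to metres (1° lat = 111200 m, cos φ = 0.994271): observed ΔN = -418.1 m, observed ΔE = 320.6 m.
Subtracting the expected shift leaves a residual of -418.1 − (-383.0) = -35.1 m north and 320.6 − (339.5) = -18.9 m east.
Residual distance = √((-35.1)² + (-18.9)²) = 39.9 m.

40 m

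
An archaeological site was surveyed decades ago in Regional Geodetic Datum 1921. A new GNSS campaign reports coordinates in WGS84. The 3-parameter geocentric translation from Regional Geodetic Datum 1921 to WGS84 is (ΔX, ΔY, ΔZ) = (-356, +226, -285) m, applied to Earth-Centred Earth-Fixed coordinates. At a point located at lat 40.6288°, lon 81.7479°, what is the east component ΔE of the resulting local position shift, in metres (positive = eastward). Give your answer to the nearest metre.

At φ = 40.6288°, λ = 81.7479°: sin φ = 0.651156, cos φ = 0.758944, sin λ = 0.989646, cos λ = 0.143529.
ΔE = −sin λ·ΔX + cos λ·ΔY = −(0.989646)·(-356) + (0.143529)·(226) = 384.75 m.

ΔE = 385 m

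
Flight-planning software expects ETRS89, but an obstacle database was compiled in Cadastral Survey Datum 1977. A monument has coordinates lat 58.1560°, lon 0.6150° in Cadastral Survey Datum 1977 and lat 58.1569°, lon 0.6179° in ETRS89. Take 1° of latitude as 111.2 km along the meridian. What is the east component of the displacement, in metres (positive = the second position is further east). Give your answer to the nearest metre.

Δφ = 58.1569° − 58.1560° = +0.0009°; Δλ = 0.6179° − 0.6150° = +0.0029°.
ΔN = Δφ × 111200 = 100.1 m; ΔE = Δλ × 111200 × cos(58.1560°) = +0.0029 × 111200 × 0.527608 = 170.1 m.

ΔE = 170 m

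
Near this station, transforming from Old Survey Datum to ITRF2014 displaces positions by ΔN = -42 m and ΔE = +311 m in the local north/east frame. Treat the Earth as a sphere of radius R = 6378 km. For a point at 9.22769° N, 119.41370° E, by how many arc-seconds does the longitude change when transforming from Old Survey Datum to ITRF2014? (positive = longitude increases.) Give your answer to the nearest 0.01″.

At latitude 9.22769°, cos φ = 0.987059.
One radian of longitude at latitude φ spans R cos φ, so Δλ = ΔE / (R cos φ) = 311.0 / (6378000 × 0.987059) = 4.9401e-05 rad = 10.190″.

Δλ = 10.19″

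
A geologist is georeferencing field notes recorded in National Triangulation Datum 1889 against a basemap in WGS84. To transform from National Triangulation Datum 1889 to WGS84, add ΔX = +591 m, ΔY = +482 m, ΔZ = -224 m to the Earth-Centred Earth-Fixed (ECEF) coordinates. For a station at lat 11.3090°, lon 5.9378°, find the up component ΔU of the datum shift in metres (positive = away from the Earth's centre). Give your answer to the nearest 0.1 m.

At φ = 11.3090°, λ = 5.9378°: sin φ = 0.196100, cos φ = 0.980584, sin λ = 0.103449, cos λ = 0.994635.
ΔU = cos φ cos λ·ΔX + cos φ sin λ·ΔY + sin φ·ΔZ = (0.980584)(0.994635)(591) + (0.980584)(0.103449)(482) + (0.196100)(-224) = 581.38 m.

ΔU = 581.4 m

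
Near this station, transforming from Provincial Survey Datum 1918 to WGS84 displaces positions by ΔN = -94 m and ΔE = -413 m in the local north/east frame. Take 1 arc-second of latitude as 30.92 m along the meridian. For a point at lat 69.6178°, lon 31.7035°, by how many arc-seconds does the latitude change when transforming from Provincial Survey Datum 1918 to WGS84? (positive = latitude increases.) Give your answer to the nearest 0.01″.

1″ of latitude = 30.92 m, so Δφ = -94.0 / 30.92 = -3.040″.

Δφ = -3.04″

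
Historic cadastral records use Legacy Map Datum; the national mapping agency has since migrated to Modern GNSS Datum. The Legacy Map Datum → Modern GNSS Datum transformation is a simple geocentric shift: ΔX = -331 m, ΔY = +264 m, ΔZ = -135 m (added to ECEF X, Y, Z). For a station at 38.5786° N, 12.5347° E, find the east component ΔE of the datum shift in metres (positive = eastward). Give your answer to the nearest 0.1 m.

ΔE = 329.5 m

The local east axis at (φ, λ) is (−sin λ, cos λ, 0), so ΔE = −sin(12.5347°)·(-331) + cos(12.5347°)·264 = 329.54 m.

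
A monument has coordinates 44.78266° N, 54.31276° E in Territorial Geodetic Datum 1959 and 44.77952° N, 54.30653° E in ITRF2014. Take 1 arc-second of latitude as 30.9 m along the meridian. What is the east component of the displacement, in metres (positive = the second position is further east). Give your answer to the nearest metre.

Δφ = 44.77952° − 44.78266° = -0.00314°; Δλ = 54.30653° − 54.31276° = -0.00623°.
1° of latitude = 3600 × 30.90 = 111240 m.
ΔN = Δφ × 111240 = -349.3 m; ΔE = Δλ × 111240 × cos(44.78266°) = -0.00623 × 111240 × 0.709784 = -491.9 m.

ΔE = -492 m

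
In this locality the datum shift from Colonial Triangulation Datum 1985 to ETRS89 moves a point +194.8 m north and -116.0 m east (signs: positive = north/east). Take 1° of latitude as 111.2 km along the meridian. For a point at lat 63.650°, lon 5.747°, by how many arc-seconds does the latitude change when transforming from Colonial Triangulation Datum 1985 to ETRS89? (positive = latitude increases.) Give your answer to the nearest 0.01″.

Δφ = 6.31″

1° of latitude = 111.2 km, so Δφ = 194.8 / 111200 = 0.0017518° = 6.306″.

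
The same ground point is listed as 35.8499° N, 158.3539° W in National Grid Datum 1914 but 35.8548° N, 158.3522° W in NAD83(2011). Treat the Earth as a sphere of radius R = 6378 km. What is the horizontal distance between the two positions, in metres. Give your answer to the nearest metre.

Δφ = 35.8548° − 35.8499° = +0.0049°; Δλ = -158.3522° − -158.3539° = +0.0017°.
1° along a meridian = πR/180 = 111317 m.
ΔN = Δφ × 111317 = 545.5 m; ΔE = Δλ × 111317 × cos(35.8499°) = +0.0017 × 111317 × 0.810554 = 153.4 m.
Distance = √(ΔE² + ΔN²) = √(153.4² + 545.5²) = 566.6 m.

567 m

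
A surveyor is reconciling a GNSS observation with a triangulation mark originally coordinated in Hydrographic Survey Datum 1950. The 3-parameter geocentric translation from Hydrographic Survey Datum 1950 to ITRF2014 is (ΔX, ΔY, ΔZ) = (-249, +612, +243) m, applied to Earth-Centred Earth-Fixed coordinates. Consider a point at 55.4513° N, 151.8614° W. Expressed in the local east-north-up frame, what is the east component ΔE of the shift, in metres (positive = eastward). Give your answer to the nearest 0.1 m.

At φ = 55.4513°, λ = -151.8614°: sin φ = 0.823644, cos φ = 0.567107, sin λ = -0.471606, cos λ = -0.881809.
ΔE = −sin λ·ΔX + cos λ·ΔY = −(-0.471606)·(-249) + (-0.881809)·(612) = -657.10 m.

ΔE = -657.1 m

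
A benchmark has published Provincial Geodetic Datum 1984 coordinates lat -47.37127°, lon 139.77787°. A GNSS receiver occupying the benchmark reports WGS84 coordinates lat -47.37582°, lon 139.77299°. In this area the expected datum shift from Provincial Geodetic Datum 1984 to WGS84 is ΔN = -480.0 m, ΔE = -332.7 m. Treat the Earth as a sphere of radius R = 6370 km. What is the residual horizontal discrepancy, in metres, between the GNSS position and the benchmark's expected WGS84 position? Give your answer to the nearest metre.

Observed coordinate differences: Δφ = -0.00455°, Δλ = -0.00488°.
Converting to metres (1° lat = 111177 m, cos φ = 0.677245): observed ΔN = -505.9 m, observed ΔE = -367.4 m.
Subtracting the expected shift leaves a residual of -505.9 − (-480.0) = -25.9 m north and -367.4 − (-332.7) = -34.7 m east.
Residual distance = √((-25.9)² + (-34.7)²) = 43.3 m.

43 m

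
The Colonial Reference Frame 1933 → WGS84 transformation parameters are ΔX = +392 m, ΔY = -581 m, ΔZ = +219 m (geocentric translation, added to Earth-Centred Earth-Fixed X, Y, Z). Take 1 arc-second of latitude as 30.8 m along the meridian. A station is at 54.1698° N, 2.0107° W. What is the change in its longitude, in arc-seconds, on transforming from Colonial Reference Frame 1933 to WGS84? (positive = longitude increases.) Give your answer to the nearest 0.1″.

sin φ = 0.810755, cos φ = 0.585385, sin λ = -0.035086, cos λ = 0.999384.
East component: ΔE = −sin λ·ΔX + cos λ·ΔY = −(-0.035086)(392) + (0.999384)(-581) = -566.89 m.
1° of latitude spans 3600 × 30.80 = 110880 m; at latitude φ, 1° of longitude spans that × cos φ = 64907.5 m, so Δλ = -566.89 / 64907.5 × 3600 = -31.442″.

Δλ = -31.4″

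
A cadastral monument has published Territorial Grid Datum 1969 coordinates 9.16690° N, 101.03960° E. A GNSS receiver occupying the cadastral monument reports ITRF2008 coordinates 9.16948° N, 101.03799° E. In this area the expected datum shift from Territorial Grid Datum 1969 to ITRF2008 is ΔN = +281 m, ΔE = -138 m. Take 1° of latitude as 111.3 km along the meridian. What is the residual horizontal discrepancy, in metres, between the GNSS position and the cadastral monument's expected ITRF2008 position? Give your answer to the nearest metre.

39 m

Observed coordinate differences: Δφ = +0.00258°, Δλ = -0.00161°.
Converting to metres (1° lat = 111300 m, cos φ = 0.987228): observed ΔN = 287.2 m, observed ΔE = -176.9 m.
Subtracting the expected shift leaves a residual of 287.2 − (281) = 6.2 m north and -176.9 − (-138) = -38.9 m east.
Residual distance = √(6.2² + (-38.9)²) = 39.4 m.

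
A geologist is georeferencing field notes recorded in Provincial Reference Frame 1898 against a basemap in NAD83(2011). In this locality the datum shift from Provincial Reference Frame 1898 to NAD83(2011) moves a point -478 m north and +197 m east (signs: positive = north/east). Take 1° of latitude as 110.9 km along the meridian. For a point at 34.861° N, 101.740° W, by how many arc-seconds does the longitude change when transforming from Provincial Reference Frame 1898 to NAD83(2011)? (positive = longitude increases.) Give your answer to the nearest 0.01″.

At latitude 34.861°, cos φ = 0.820541.
1° of longitude at this latitude = 110.9 × cos φ = 91.00 km, so Δλ = 197.0 / 90998.0 = 0.0021649° = 7.794″.

Δλ = 7.79″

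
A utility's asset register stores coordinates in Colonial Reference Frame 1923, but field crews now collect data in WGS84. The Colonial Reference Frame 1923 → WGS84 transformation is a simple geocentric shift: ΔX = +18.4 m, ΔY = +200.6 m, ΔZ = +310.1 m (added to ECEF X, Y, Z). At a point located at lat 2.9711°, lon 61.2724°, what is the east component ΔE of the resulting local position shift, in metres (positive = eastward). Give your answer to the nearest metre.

ΔE = 80 m

At φ = 2.9711°, λ = 61.2724°: sin φ = 0.051832, cos φ = 0.998656, sin λ = 0.876915, cos λ = 0.480646.
ΔE = −sin λ·ΔX + cos λ·ΔY = −(0.876915)·(18.4) + (0.480646)·(200.6) = 80.28 m.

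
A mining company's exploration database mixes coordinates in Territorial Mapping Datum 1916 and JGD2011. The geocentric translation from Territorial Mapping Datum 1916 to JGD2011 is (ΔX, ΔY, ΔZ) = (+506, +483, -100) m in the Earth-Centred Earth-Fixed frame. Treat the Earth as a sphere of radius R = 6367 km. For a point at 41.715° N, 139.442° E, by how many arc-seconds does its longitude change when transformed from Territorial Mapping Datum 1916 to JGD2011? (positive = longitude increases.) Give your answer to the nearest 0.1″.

sin φ = 0.665426, cos φ = 0.746464, sin λ = 0.650217, cos λ = -0.759748.
East component: ΔE = −sin λ·ΔX + cos λ·ΔY = −(0.650217)(506) + (-0.759748)(483) = -695.97 m.
1° of latitude spans πR/180 = 111125 m; at latitude φ, 1° of longitude spans that × cos φ = 82950.9 m, so Δλ = -695.97 / 82950.9 × 3600 = -30.204″.

Δλ = -30.2″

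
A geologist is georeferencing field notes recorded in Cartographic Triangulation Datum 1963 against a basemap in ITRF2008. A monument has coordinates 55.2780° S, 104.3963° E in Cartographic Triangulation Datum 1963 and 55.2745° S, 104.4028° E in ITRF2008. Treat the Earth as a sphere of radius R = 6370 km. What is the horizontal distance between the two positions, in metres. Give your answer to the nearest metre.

Δφ = -55.2745° − -55.2780° = +0.0035°; Δλ = 104.4028° − 104.3963° = +0.0065°.
1° along a meridian = πR/180 = 111177 m.
ΔN = Δφ × 111177 = 389.1 m; ΔE = Δλ × 111177 × cos(-55.2780°) = +0.0065 × 111177 × 0.569595 = 411.6 m.
Distance = √(ΔE² + ΔN²) = √(411.6² + 389.1²) = 566.4 m.

566 m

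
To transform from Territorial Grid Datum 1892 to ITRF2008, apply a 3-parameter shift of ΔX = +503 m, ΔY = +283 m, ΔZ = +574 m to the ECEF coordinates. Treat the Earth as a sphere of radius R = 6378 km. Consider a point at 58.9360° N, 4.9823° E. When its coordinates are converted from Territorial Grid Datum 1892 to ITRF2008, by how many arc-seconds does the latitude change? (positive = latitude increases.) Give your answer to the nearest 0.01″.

sin φ = 0.856591, cos φ = 0.515995, sin λ = 0.086848, cos λ = 0.996222.
North component: ΔN = −sin φ cos λ·ΔX − sin φ sin λ·ΔY + cos φ·ΔZ = −(0.856591)(0.996222)(503) − (0.856591)(0.086848)(283) + (0.515995)(574) = -154.11 m.
1° of latitude spans πR/180 = 111317 m, so Δφ = -154.11 / 111317 × 3600 = -4.984″.

Δφ = -4.98″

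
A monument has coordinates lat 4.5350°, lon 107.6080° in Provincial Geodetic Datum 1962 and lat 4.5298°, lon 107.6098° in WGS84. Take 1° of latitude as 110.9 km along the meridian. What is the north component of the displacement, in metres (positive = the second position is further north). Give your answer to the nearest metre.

ΔN = -577 m

Δφ = 4.5298° − 4.5350° = -0.0052°; Δλ = 107.6098° − 107.6080° = +0.0018°.
ΔN = Δφ × 110900 = -576.7 m; ΔE = Δλ × 110900 × cos(4.5350°) = +0.0018 × 110900 × 0.996869 = 199.0 m.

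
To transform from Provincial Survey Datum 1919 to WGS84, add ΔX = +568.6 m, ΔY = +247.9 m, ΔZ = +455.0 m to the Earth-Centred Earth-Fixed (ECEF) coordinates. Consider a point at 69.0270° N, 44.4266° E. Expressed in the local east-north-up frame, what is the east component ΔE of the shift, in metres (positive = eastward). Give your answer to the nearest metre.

The local east axis at (φ, λ) is (−sin λ, cos λ, 0), so ΔE = −sin(44.4266°)·568.6 + cos(44.4266°)·247.9 = -220.98 m.

ΔE = -221 m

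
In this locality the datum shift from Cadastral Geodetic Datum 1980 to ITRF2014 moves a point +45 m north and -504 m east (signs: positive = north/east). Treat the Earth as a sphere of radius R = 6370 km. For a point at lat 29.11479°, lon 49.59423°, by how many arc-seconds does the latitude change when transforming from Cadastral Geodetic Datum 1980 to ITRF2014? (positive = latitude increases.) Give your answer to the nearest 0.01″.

Δφ = 1.46″

On a sphere of radius R, 1 rad of latitude = R, so Δφ = ΔN / R = 45.0 / 6370000 = 7.0644e-06 rad = 1.457″.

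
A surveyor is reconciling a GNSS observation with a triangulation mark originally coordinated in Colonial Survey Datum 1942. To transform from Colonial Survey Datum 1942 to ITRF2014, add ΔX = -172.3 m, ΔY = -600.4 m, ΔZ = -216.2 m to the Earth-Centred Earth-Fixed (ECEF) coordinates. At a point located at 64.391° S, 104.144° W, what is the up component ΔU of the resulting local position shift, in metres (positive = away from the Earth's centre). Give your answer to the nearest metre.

ΔU = 465 m

The local up (radial) axis is (cos φ cos λ, cos φ sin λ, sin φ), giving ΔU = 18.198 + 251.642 + 194.962 = 464.80 m.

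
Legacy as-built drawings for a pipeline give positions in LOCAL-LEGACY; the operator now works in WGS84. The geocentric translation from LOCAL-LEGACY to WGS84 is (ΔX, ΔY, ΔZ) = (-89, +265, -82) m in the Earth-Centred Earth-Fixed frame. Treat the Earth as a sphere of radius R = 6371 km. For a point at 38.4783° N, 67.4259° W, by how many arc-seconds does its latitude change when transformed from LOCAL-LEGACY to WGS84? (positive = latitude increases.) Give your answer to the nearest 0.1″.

Δφ = 3.5″

sin φ = 0.622218, cos φ = 0.782844, sin λ = -0.923384, cos λ = 0.383878.
North component: ΔN = −sin φ cos λ·ΔX − sin φ sin λ·ΔY + cos φ·ΔZ = −(0.622218)(0.383878)(-89) − (0.622218)(-0.923384)(265) + (0.782844)(-82) = 109.32 m.
1° of latitude spans πR/180 = 111195 m, so Δφ = 109.32 / 111195 × 3600 = 3.539″.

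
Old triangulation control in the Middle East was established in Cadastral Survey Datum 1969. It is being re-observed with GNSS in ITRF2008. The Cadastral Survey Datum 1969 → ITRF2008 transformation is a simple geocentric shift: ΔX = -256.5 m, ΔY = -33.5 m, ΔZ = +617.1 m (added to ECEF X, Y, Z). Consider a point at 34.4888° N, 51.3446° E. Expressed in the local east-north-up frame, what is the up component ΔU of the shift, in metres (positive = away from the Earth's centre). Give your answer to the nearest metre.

The local up (radial) axis is (cos φ cos λ, cos φ sin λ, sin φ), giving ΔU = -132.058 − 21.563 + 349.430 = 195.81 m.

ΔU = 196 m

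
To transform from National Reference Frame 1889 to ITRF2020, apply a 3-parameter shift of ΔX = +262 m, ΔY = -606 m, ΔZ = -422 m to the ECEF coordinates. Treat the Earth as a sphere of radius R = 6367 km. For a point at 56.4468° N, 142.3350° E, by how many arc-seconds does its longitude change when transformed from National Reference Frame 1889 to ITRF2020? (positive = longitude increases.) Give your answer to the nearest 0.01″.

Δλ = 18.73″

sin φ = 0.833373, cos φ = 0.552711, sin λ = 0.611044, cos λ = -0.791597.
East component: ΔE = −sin λ·ΔX + cos λ·ΔY = −(0.611044)(262) + (-0.791597)(-606) = 319.61 m.
1° of latitude spans πR/180 = 111125 m; at latitude φ, 1° of longitude spans that × cos φ = 61420.1 m, so Δλ = 319.61 / 61420.1 × 3600 = 18.733″.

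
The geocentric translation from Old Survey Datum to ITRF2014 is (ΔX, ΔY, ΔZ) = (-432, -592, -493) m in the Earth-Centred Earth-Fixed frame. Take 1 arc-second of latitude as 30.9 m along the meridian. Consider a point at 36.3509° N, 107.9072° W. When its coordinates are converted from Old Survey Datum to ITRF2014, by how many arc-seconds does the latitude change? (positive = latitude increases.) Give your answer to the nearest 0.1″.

Δφ = -26.2″

sin φ = 0.592729, cos φ = 0.805402, sin λ = -0.951556, cos λ = -0.307476.
North component: ΔN = −sin φ cos λ·ΔX − sin φ sin λ·ΔY + cos φ·ΔZ = −(0.592729)(-0.307476)(-432) − (0.592729)(-0.951556)(-592) + (0.805402)(-493) = -809.69 m.
1° of latitude spans 3600 × 30.90 = 111240 m, so Δφ = -809.69 / 111240 × 3600 = -26.204″.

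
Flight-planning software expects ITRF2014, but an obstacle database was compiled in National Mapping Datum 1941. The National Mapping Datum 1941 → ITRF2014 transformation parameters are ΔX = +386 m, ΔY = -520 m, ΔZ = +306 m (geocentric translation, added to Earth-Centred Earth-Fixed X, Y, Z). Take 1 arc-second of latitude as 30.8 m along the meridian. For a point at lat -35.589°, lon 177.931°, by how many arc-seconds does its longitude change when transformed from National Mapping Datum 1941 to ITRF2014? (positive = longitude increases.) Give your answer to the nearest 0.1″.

Δλ = 20.2″

sin φ = -0.581967, cos φ = 0.813213, sin λ = 0.036103, cos λ = -0.999348.
East component: ΔE = −sin λ·ΔX + cos λ·ΔY = −(0.036103)(386) + (-0.999348)(-520) = 505.73 m.
1° of latitude spans 3600 × 30.80 = 110880 m; at latitude φ, 1° of longitude spans that × cos φ = 90169.0 m, so Δλ = 505.73 / 90169.0 × 3600 = 20.191″.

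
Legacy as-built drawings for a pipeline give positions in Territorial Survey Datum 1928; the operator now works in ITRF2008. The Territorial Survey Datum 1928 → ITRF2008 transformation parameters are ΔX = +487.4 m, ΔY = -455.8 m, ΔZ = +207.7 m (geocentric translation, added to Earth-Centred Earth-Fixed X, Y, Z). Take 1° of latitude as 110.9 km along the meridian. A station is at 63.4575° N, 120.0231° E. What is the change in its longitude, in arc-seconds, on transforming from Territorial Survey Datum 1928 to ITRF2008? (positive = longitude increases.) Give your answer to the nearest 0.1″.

sin φ = 0.894603, cos φ = 0.446862, sin λ = 0.865824, cos λ = -0.500349.
East component: ΔE = −sin λ·ΔX + cos λ·ΔY = −(0.865824)(487.4) + (-0.500349)(-455.8) = -193.94 m.
1° of latitude spans 110900 m; at latitude φ, 1° of longitude spans that × cos φ = 49556.9 m, so Δλ = -193.94 / 49556.9 × 3600 = -14.089″.

Δλ = -14.1″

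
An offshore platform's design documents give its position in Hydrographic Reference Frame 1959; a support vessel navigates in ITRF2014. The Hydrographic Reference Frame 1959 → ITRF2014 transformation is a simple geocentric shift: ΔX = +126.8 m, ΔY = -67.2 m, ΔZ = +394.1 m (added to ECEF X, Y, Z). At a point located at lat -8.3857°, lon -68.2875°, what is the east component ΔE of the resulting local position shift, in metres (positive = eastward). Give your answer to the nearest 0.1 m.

At φ = -8.3857°, λ = -68.2875°: sin φ = -0.145836, cos φ = 0.989309, sin λ = -0.929052, cos λ = 0.369949.
ΔE = −sin λ·ΔX + cos λ·ΔY = −(-0.929052)·(126.8) + (0.369949)·(-67.2) = 92.94 m.

ΔE = 92.9 m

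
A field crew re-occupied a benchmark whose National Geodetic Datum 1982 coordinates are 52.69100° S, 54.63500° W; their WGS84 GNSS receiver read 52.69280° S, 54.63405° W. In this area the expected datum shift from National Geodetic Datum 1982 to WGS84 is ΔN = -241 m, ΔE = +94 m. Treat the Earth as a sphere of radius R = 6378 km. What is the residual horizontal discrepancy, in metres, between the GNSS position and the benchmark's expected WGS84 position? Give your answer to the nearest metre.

50 m

Observed coordinate differences: Δφ = -0.00180°, Δλ = +0.00095°.
Converting to metres (1° lat = 111317 m, cos φ = 0.606113): observed ΔN = -200.4 m, observed ΔE = 64.1 m.
Subtracting the expected shift leaves a residual of -200.4 − (-241) = 40.6 m north and 64.1 − (94) = -29.9 m east.
Residual distance = √(40.6² + (-29.9)²) = 50.4 m.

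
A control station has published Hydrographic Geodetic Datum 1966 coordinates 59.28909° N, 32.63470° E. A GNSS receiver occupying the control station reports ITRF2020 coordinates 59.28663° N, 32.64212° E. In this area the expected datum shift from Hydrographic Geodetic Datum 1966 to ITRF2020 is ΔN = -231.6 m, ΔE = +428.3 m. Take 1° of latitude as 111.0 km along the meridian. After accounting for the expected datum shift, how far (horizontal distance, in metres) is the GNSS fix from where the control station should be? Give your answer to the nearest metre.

Observed coordinate differences: Δφ = -0.00246°, Δλ = +0.00742°.
Converting to metres (1° lat = 111000 m, cos φ = 0.510707): observed ΔN = -273.1 m, observed ΔE = 420.6 m.
Subtracting the expected shift leaves a residual of -273.1 − (-231.6) = -41.5 m north and 420.6 − (428.3) = -7.7 m east.
Residual distance = √((-41.5)² + (-7.7)²) = 42.2 m.

42 m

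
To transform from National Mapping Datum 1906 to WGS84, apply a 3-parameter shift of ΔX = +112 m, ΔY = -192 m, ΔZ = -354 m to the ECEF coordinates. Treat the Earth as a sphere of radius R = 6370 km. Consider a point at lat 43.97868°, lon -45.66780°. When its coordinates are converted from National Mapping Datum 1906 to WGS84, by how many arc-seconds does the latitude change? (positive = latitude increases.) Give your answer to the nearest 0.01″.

Δφ = -13.10″

sin φ = 0.694391, cos φ = 0.719598, sin λ = -0.715300, cos λ = 0.698817.
North component: ΔN = −sin φ cos λ·ΔX − sin φ sin λ·ΔY + cos φ·ΔZ = −(0.694391)(0.698817)(112) − (0.694391)(-0.715300)(-192) + (0.719598)(-354) = -404.45 m.
1° of latitude spans πR/180 = 111177 m, so Δφ = -404.45 / 111177 × 3600 = -13.096″.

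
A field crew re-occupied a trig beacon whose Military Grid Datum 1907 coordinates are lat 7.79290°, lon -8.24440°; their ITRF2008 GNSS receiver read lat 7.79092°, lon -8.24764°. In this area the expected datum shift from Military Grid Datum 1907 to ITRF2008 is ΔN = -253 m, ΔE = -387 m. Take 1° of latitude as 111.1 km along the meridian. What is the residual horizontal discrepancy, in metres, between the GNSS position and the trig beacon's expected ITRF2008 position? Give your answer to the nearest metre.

Observed coordinate differences: Δφ = -0.00198°, Δλ = -0.00324°.
Converting to metres (1° lat = 111100 m, cos φ = 0.990765): observed ΔN = -220.0 m, observed ΔE = -356.6 m.
Subtracting the expected shift leaves a residual of -220.0 − (-253) = 33.0 m north and -356.6 − (-387) = 30.4 m east.
Residual distance = √(33.0² + 30.4²) = 44.9 m.

45 m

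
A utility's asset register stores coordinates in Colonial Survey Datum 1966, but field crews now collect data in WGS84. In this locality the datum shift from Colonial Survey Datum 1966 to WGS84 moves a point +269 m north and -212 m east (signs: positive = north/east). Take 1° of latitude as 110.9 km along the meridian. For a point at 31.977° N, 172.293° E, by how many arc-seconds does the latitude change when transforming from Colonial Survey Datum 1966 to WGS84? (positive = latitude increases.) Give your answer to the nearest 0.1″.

1° of latitude = 110.9 km, so Δφ = 269.0 / 110900 = 0.0024256° = 8.732″.

Δφ = 8.7″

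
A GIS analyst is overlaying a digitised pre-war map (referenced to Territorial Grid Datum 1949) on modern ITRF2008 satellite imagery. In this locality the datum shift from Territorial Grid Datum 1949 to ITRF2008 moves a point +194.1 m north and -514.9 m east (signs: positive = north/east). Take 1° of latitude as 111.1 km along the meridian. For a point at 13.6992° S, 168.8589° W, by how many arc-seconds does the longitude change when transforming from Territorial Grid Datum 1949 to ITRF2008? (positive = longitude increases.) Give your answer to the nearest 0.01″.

Δλ = -17.17″

At latitude -13.6992°, cos φ = 0.971552.
1° of longitude at this latitude = 111.1 × cos φ = 107.94 km, so Δλ = -514.9 / 107939.5 = -0.0047703° = -17.173″.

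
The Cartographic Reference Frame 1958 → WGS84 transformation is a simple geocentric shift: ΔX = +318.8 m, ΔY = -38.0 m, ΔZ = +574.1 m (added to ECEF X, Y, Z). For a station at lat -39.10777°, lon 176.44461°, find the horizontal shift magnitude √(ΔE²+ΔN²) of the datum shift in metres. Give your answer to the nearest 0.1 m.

244.0 m

The local east axis at (φ, λ) is (−sin λ, cos λ, 0), so ΔE = −sin(176.44461°)·318.8 + cos(176.44461°)·(-38.0) = 18.16 m.
The local north axis is (−sin φ cos λ, −sin φ sin λ, cos φ), giving ΔN = -200.706 − 1.486 + 445.479 = 243.29 m.
Horizontal magnitude = √(ΔE² + ΔN²) = √(18.16² + 243.29²) = 243.96 m.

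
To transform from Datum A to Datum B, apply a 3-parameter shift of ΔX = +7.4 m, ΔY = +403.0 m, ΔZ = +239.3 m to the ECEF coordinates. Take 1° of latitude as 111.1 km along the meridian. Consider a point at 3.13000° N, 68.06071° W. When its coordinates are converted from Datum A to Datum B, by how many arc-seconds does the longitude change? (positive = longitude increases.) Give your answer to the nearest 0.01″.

Δλ = 5.11″

sin φ = 0.054602, cos φ = 0.998508, sin λ = -0.927580, cos λ = 0.373624.
East component: ΔE = −sin λ·ΔX + cos λ·ΔY = −(-0.927580)(7.4) + (0.373624)(403.0) = 157.43 m.
1° of latitude spans 111100 m; at latitude φ, 1° of longitude spans that × cos φ = 110934.3 m, so Δλ = 157.43 / 110934.3 × 3600 = 5.109″.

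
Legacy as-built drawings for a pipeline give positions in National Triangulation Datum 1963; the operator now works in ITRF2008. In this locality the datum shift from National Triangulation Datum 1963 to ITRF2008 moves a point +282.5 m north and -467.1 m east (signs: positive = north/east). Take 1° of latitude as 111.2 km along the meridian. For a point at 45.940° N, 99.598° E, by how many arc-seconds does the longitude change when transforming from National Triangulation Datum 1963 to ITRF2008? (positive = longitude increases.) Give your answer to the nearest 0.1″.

At latitude 45.940°, cos φ = 0.695411.
1° of longitude at this latitude = 111.2 × cos φ = 77.33 km, so Δλ = -467.1 / 77329.7 = -0.0060404° = -21.745″.

Δλ = -21.7″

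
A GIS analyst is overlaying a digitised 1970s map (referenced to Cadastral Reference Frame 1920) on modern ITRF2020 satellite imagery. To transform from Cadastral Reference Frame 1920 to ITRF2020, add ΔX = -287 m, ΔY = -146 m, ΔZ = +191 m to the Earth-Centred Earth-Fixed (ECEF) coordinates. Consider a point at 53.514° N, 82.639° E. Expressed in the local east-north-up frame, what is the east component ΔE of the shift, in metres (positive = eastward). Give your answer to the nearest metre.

The local east axis at (φ, λ) is (−sin λ, cos λ, 0), so ΔE = −sin(82.639°)·(-287) + cos(82.639°)·(-146) = 265.93 m.

ΔE = 266 m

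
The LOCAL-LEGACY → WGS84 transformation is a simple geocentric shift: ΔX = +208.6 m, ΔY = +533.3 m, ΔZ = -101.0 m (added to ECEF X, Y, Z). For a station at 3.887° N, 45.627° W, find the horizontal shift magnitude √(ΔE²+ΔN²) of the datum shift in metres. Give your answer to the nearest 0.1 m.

528.9 m

At φ = 3.887°, λ = -45.627°: sin φ = 0.067789, cos φ = 0.997700, sin λ = -0.714802, cos λ = 0.699327.
ΔE = −sin λ·ΔX + cos λ·ΔY = −(-0.714802)·(208.6) + (0.699327)·(533.3) = 522.06 m.
ΔN = −sin φ cos λ·ΔX − sin φ sin λ·ΔY + cos φ·ΔZ = −(0.067789)(0.699327)(208.6) − (0.067789)(-0.714802)(533.3) + (0.997700)(-101.0) = -84.82 m.
Horizontal magnitude = √(ΔE² + ΔN²) = √(522.06² + (-84.82)²) = 528.90 m.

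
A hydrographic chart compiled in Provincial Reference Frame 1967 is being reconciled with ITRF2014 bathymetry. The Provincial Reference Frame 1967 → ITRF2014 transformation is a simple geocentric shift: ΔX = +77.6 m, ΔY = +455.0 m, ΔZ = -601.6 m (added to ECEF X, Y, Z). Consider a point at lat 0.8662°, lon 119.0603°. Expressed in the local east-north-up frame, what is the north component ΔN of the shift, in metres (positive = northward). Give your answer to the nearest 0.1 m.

The local north axis is (−sin φ cos λ, −sin φ sin λ, cos φ), giving ΔN = 0.570 − 6.013 − 601.531 = -606.97 m.

ΔN = -607.0 m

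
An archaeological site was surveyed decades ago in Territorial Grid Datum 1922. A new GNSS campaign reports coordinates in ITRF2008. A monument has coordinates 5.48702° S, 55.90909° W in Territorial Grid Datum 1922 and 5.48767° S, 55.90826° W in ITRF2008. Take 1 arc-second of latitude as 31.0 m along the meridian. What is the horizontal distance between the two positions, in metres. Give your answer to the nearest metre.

117 m

Δφ = -5.48767° − -5.48702° = -0.00065°; Δλ = -55.90826° − -55.90909° = +0.00083°.
1° of latitude = 3600 × 31.00 = 111600 m.
ΔN = Δφ × 111600 = -72.5 m; ΔE = Δλ × 111600 × cos(-5.48702°) = +0.00083 × 111600 × 0.995418 = 92.2 m.
Distance = √(ΔE² + ΔN²) = √(92.2² + (-72.5)²) = 117.3 m.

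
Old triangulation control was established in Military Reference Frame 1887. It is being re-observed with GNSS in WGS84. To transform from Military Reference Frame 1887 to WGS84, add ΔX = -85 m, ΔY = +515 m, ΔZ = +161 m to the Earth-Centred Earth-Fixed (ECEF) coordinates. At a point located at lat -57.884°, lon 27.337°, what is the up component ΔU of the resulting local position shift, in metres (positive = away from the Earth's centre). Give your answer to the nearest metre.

ΔU = -51 m

At φ = -57.884°, λ = 27.337°: sin φ = -0.846973, cos φ = 0.531635, sin λ = 0.459223, cos λ = 0.888321.
ΔU = cos φ cos λ·ΔX + cos φ sin λ·ΔY + sin φ·ΔZ = (0.531635)(0.888321)(-85) + (0.531635)(0.459223)(515) + (-0.846973)(161) = -50.77 m.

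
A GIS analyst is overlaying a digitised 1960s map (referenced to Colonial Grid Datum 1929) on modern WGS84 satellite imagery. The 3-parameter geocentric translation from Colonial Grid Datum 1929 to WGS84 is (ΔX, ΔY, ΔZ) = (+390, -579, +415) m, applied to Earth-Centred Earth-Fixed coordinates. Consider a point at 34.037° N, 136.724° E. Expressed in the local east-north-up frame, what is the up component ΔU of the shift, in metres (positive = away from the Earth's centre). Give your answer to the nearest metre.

ΔU = -332 m

The local up (radial) axis is (cos φ cos λ, cos φ sin λ, sin φ), giving ΔU = -235.297 − 328.912 + 232.287 = -331.92 m.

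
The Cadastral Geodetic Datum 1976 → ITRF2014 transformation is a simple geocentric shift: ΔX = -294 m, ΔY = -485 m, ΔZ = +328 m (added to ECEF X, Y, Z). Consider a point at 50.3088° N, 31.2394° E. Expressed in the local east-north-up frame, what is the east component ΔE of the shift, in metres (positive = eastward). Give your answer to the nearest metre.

ΔE = -262 m

The local east axis at (φ, λ) is (−sin λ, cos λ, 0), so ΔE = −sin(31.2394°)·(-294) + cos(31.2394°)·(-485) = -262.21 m.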